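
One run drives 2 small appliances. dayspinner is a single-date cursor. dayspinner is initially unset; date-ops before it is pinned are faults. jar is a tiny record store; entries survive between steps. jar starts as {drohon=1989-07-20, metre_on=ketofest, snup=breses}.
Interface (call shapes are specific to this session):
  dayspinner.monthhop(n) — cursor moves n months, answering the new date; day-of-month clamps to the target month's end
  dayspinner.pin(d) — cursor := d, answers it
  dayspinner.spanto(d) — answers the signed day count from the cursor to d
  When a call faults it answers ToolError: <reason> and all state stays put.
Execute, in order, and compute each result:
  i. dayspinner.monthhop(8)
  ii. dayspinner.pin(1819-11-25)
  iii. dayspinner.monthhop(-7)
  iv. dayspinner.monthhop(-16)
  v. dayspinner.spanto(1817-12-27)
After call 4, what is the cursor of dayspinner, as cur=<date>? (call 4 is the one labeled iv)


-- dayspinner.monthhop(8) => ToolError: no date set
-- dayspinner.pin(1819-11-25) => 1819-11-25
-- dayspinner.monthhop(-7) => 1819-04-25
-- dayspinner.monthhop(-16) => 1817-12-25
-- dayspinner.spanto(1817-12-27) => 2

Answer: cur=1817-12-25


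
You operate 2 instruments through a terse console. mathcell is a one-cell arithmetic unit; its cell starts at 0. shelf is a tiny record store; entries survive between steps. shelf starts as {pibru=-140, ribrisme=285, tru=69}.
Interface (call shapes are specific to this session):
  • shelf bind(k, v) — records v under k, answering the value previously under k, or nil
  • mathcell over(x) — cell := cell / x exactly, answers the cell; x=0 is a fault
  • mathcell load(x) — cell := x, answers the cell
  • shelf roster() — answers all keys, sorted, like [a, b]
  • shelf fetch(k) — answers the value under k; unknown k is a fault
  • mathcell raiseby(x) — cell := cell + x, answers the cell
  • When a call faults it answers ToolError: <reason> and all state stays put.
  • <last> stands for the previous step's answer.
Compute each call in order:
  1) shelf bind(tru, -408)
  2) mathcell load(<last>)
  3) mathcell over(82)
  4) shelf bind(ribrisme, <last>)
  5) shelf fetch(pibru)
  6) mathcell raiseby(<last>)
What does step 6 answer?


~$ shelf bind k='tru' v='-408'
:: 69
~$ mathcell load x='<last>'
:: 69
~$ mathcell over x='82'
:: 69/82
~$ shelf bind k='ribrisme' v='<last>'
:: 285
~$ shelf fetch k='pibru'
:: -140
~$ mathcell raiseby x='<last>'
:: -11411/82

Answer: -11411/82


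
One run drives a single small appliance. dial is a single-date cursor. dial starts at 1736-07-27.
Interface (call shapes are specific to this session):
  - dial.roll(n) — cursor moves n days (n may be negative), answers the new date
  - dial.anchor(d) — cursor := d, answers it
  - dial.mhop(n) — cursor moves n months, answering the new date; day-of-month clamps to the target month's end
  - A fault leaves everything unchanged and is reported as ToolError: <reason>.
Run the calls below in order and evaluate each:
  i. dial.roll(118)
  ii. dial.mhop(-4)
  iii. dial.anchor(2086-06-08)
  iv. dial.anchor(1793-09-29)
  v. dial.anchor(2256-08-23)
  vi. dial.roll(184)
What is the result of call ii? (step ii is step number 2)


Answer: 1736-07-22

Derivation:
·→ roll(n→118)
·← 1736-11-22
·→ mhop(n→-4)
·← 1736-07-22
·→ anchor(d→2086-06-08)
·← 2086-06-08
·→ anchor(d→1793-09-29)
·← 1793-09-29
·→ anchor(d→2256-08-23)
·← 2256-08-23
·→ roll(n→184)
·← 2257-02-23


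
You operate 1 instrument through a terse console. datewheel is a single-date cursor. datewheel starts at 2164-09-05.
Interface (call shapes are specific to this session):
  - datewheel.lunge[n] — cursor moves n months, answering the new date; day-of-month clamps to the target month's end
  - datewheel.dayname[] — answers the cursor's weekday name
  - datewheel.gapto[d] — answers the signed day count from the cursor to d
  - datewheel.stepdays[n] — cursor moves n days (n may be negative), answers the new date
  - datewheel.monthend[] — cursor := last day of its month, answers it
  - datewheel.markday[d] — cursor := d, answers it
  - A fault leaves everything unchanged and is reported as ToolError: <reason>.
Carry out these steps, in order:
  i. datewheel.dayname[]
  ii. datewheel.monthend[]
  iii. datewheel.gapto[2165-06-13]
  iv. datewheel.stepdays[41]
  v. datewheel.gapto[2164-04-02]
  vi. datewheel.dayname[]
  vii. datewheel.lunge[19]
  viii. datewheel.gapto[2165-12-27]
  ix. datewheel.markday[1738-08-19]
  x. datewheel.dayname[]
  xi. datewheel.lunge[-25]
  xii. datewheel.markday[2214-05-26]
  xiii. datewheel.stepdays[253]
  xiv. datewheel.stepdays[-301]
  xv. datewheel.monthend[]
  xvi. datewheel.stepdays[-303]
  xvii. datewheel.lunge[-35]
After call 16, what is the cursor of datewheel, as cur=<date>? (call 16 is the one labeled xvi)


Answer: cur=2213-07-01

Derivation:
% datewheel.dayname
  Wednesday
% datewheel.monthend
  2164-09-30
% datewheel.gapto d→2165-06-13
  256
% datewheel.stepdays n→41
  2164-11-10
% datewheel.gapto d→2164-04-02
  -222
% datewheel.dayname
  Saturday
% datewheel.lunge n→19
  2166-06-10
% datewheel.gapto d→2165-12-27
  -165
% datewheel.markday d→1738-08-19
  1738-08-19
% datewheel.dayname
  Tuesday
% datewheel.lunge n→-25
  1736-07-19
% datewheel.markday d→2214-05-26
  2214-05-26
% datewheel.stepdays n→253
  2215-02-03
% datewheel.stepdays n→-301
  2214-04-08
% datewheel.monthend
  2214-04-30
% datewheel.stepdays n→-303
  2213-07-01
% datewheel.lunge n→-35
  2210-08-01


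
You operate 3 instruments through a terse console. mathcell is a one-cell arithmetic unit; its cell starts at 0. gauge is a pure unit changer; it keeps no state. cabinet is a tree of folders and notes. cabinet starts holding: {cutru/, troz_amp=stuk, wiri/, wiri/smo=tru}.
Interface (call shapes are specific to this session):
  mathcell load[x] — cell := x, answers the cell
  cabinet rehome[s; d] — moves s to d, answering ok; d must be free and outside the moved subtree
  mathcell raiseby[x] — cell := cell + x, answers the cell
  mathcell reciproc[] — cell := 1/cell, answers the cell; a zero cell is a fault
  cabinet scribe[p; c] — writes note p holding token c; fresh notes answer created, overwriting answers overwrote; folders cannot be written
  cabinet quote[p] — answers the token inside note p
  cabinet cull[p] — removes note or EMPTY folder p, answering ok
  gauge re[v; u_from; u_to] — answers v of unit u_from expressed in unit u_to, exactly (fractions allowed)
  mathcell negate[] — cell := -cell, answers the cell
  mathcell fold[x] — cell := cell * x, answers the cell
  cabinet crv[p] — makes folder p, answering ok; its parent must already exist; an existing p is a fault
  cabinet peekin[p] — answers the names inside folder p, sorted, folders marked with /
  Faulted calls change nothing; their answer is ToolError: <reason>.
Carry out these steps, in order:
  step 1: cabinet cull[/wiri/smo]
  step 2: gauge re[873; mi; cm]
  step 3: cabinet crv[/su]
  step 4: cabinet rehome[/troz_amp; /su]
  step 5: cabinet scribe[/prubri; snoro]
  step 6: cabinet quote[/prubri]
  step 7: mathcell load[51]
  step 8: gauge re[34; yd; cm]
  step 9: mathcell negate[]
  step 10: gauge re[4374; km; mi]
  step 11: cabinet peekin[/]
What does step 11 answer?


% cabinet cull p=/wiri/smo
= ok
% gauge re v=873 u_from=mi u_to=cm
= 702478656/5
% cabinet crv p=/su
= ok
% cabinet rehome s=/troz_amp d=/su
= ToolError: exists
% cabinet scribe p=/prubri c=snoro
= created
% cabinet quote p=/prubri
= snoro
% mathcell load x=51
= 51
% gauge re v=34 u_from=yd u_to=cm
= 77724/25
% mathcell negate
= -51
% gauge re v=4374 u_from=km u_to=mi
= 3796875/1397
% cabinet peekin p=/
= [cutru/, prubri, su/, troz_amp, wiri/]

Answer: [cutru/, prubri, su/, troz_amp, wiri/]


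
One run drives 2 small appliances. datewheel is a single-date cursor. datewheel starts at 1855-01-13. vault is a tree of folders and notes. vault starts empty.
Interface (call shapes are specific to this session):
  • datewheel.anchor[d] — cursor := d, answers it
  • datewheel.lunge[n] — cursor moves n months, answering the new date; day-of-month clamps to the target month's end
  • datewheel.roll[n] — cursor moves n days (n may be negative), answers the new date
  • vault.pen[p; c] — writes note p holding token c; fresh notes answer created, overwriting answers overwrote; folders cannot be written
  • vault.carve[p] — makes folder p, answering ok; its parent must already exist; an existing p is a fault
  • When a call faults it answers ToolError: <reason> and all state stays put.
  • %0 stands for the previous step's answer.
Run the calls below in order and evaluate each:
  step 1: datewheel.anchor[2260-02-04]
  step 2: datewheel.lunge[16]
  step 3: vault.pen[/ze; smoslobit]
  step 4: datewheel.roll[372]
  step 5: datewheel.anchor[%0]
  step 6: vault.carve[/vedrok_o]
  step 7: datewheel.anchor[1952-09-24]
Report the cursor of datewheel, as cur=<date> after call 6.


Answer: cur=2262-06-11

Derivation:
>>> datewheel.anchor 2260-02-04
[out] 2260-02-04
>>> datewheel.lunge 16
[out] 2261-06-04
>>> vault.pen /ze smoslobit
[out] created
>>> datewheel.roll 372
[out] 2262-06-11
>>> datewheel.anchor %0
[out] 2262-06-11
>>> vault.carve /vedrok_o
[out] ok
>>> datewheel.anchor 1952-09-24
[out] 1952-09-24


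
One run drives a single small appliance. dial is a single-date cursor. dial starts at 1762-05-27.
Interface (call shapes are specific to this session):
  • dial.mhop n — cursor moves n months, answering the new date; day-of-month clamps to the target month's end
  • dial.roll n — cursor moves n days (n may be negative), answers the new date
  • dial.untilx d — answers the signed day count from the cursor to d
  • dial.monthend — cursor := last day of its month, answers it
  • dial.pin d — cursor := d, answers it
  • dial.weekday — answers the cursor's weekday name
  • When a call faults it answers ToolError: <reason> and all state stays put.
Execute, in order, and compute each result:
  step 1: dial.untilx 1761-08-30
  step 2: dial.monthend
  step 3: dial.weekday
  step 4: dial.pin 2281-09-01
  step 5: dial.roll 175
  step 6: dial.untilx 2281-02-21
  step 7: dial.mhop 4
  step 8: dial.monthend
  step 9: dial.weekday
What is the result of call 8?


Step: dial.untilx[d=1761-08-30]
Result: -270
Step: dial.monthend[]
Result: 1762-05-31
Step: dial.weekday[]
Result: Monday
Step: dial.pin[d=2281-09-01]
Result: 2281-09-01
Step: dial.roll[n=175]
Result: 2282-02-23
Step: dial.untilx[d=2281-02-21]
Result: -367
Step: dial.mhop[n=4]
Result: 2282-06-23
Step: dial.monthend[]
Result: 2282-06-30
Step: dial.weekday[]
Result: Friday

Answer: 2282-06-30


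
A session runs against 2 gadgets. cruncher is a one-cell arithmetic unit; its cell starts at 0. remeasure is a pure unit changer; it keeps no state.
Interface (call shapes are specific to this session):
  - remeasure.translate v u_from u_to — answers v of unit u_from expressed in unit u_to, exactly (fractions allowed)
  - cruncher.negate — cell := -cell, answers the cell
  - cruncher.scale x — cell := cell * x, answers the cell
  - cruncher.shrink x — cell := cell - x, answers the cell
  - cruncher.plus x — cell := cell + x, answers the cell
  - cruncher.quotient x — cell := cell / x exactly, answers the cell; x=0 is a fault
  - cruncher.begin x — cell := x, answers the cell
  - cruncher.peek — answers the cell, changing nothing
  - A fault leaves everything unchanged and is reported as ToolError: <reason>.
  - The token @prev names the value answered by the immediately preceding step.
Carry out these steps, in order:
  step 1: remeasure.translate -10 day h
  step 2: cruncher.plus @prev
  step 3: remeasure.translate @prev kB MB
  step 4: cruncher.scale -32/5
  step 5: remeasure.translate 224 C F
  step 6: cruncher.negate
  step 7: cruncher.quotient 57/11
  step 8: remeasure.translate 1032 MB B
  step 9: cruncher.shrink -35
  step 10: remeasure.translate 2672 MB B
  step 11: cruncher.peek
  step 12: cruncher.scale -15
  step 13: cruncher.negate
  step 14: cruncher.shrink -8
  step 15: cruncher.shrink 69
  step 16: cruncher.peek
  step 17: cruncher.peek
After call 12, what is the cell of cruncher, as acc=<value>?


Answer: acc=74505/19

Derivation:
==> remeasure.translate(v→-10, u_from→day, u_to→h)
<== -240
==> cruncher.plus(x→@prev)
<== -240
==> remeasure.translate(v→@prev, u_from→kB, u_to→MB)
<== -6/25
==> cruncher.scale(x→-32/5)
<== 1536
==> remeasure.translate(v→224, u_from→C, u_to→F)
<== 2176/5
==> cruncher.negate()
<== -1536
==> cruncher.quotient(x→57/11)
<== -5632/19
==> remeasure.translate(v→1032, u_from→MB, u_to→B)
<== 1032000000
==> cruncher.shrink(x→-35)
<== -4967/19
==> remeasure.translate(v→2672, u_from→MB, u_to→B)
<== 2672000000
==> cruncher.peek()
<== -4967/19
==> cruncher.scale(x→-15)
<== 74505/19
==> cruncher.negate()
<== -74505/19
==> cruncher.shrink(x→-8)
<== -74353/19
==> cruncher.shrink(x→69)
<== -75664/19
==> cruncher.peek()
<== -75664/19
==> cruncher.peek()
<== -75664/19


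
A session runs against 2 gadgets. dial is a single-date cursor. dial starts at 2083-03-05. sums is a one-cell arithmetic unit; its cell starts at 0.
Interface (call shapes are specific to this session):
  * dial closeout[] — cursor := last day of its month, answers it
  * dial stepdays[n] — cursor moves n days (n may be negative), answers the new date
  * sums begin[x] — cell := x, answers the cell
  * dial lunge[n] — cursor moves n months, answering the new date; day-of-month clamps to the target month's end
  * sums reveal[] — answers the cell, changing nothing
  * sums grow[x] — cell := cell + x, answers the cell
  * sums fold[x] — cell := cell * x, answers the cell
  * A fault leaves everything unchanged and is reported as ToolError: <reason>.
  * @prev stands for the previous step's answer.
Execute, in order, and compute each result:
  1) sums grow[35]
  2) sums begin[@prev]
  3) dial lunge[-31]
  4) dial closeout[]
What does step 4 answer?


Act: sums grow[x='35']
Obs: 35
Act: sums begin[x='@prev']
Obs: 35
Act: dial lunge[n='-31']
Obs: 2080-08-05
Act: dial closeout[]
Obs: 2080-08-31

Answer: 2080-08-31


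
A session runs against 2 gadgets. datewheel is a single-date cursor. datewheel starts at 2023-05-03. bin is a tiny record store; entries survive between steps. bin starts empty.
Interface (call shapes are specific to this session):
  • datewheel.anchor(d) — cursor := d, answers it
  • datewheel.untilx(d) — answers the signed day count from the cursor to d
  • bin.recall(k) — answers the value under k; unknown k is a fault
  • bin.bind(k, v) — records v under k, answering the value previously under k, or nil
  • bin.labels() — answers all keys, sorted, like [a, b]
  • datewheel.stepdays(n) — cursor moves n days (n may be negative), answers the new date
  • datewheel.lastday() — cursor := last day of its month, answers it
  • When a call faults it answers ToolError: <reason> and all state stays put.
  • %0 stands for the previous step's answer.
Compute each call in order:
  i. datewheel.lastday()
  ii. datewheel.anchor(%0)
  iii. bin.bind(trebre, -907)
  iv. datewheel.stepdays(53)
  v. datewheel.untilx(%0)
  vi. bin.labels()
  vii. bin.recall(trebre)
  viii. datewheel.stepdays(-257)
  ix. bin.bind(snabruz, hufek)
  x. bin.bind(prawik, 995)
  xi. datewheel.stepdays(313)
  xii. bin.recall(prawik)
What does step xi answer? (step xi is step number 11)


~$ lastday
= 2023-05-31
~$ anchor d=%0
= 2023-05-31
~$ bind k=trebre v=-907
= nil
~$ stepdays n=53
= 2023-07-23
~$ untilx d=%0
= 0
~$ labels
= [trebre]
~$ recall k=trebre
= -907
~$ stepdays n=-257
= 2022-11-08
~$ bind k=snabruz v=hufek
= nil
~$ bind k=prawik v=995
= nil
~$ stepdays n=313
= 2023-09-17
~$ recall k=prawik
= 995

Answer: 2023-09-17


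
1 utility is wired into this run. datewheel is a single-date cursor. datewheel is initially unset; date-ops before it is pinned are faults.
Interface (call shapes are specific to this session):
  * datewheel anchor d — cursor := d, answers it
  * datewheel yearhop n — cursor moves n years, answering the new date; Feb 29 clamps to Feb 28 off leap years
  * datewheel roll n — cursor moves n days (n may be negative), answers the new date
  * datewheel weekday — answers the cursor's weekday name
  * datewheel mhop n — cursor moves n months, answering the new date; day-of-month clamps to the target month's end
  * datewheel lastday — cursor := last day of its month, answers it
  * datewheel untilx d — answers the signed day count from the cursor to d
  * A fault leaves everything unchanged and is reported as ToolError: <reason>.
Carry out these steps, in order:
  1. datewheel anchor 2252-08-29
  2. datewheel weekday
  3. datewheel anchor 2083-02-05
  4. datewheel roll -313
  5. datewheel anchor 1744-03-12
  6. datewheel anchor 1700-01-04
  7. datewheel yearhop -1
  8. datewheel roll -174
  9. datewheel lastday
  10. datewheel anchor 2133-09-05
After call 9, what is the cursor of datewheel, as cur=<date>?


~$ datewheel anchor d→2252-08-29
  2252-08-29
~$ datewheel weekday
  Sunday
~$ datewheel anchor d→2083-02-05
  2083-02-05
~$ datewheel roll n→-313
  2082-03-29
~$ datewheel anchor d→1744-03-12
  1744-03-12
~$ datewheel anchor d→1700-01-04
  1700-01-04
~$ datewheel yearhop n→-1
  1699-01-04
~$ datewheel roll n→-174
  1698-07-14
~$ datewheel lastday
  1698-07-31
~$ datewheel anchor d→2133-09-05
  2133-09-05

Answer: cur=1698-07-31


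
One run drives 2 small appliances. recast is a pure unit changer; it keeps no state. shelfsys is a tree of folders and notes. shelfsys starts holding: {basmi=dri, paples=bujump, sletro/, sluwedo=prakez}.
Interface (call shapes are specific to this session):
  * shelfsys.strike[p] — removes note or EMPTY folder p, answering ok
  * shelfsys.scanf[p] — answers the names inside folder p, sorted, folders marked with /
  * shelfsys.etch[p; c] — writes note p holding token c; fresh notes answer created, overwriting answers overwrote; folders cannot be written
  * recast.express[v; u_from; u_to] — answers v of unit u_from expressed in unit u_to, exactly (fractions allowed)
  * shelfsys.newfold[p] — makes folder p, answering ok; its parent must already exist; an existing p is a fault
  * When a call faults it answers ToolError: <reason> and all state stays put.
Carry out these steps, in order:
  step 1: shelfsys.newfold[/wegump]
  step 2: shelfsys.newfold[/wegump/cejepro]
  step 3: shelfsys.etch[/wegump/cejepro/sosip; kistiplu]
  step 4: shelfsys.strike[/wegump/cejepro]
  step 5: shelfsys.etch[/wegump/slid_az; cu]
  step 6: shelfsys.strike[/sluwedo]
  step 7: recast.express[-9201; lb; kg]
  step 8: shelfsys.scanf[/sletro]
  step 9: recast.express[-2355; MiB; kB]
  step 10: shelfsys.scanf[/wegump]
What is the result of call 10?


Answer: [cejepro/, slid_az]

Derivation:
-- shelfsys.newfold(p='/wegump') => ok
-- shelfsys.newfold(p='/wegump/cejepro') => ok
-- shelfsys.etch(p='/wegump/cejepro/sosip', c='kistiplu') => created
-- shelfsys.strike(p='/wegump/cejepro') => ToolError: not empty
-- shelfsys.etch(p='/wegump/slid_az', c='cu') => created
-- shelfsys.strike(p='/sluwedo') => ok
-- recast.express(v='-9201', u_from='lb', u_to='kg') => -417350339637/100000000
-- shelfsys.scanf(p='/sletro') => []
-- recast.express(v='-2355', u_from='MiB', u_to='kB') => -61734912/25
-- shelfsys.scanf(p='/wegump') => [cejepro/, slid_az]


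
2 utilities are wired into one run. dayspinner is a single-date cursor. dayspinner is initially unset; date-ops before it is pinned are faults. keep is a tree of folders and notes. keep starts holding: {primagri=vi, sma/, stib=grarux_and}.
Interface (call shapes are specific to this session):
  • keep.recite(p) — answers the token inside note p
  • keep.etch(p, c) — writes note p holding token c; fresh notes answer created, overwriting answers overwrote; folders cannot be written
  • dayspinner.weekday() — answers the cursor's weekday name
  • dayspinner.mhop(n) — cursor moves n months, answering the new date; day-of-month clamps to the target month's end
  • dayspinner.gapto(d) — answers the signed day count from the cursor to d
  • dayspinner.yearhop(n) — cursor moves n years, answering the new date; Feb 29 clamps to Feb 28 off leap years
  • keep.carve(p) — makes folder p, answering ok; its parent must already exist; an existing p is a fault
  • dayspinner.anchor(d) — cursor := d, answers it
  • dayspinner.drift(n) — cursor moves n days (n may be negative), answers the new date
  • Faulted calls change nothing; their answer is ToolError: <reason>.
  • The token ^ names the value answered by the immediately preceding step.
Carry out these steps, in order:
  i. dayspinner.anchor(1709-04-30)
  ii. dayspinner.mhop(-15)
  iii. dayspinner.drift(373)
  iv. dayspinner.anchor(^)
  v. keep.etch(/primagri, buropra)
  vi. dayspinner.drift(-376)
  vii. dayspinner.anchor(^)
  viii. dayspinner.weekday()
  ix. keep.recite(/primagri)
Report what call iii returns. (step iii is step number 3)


Answer: 1709-02-06

Derivation:
$ dayspinner.anchor 1709-04-30
= 1709-04-30
$ dayspinner.mhop -15
= 1708-01-30
$ dayspinner.drift 373
= 1709-02-06
$ dayspinner.anchor ^
= 1709-02-06
$ keep.etch /primagri buropra
= overwrote
$ dayspinner.drift -376
= 1708-01-27
$ dayspinner.anchor ^
= 1708-01-27
$ dayspinner.weekday
= Friday
$ keep.recite /primagri
= buropra


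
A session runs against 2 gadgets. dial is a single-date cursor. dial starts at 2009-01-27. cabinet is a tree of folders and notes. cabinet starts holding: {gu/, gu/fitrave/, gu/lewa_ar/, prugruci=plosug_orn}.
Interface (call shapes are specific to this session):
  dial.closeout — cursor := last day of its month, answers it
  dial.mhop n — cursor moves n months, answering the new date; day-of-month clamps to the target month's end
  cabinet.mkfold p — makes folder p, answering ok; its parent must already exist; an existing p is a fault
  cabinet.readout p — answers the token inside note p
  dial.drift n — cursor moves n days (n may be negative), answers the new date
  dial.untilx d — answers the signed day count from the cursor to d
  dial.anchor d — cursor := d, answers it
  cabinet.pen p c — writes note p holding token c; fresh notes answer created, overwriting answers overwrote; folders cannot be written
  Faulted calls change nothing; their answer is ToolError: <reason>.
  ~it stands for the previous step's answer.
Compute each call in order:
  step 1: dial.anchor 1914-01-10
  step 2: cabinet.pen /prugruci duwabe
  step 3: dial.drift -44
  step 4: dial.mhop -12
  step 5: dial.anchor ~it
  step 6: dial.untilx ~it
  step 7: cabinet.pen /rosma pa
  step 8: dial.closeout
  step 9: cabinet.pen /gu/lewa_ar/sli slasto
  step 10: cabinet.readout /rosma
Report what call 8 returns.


;; 1. dial.anchor(d=1914-01-10) == 1914-01-10
;; 2. cabinet.pen(p=/prugruci, c=duwabe) == overwrote
;; 3. dial.drift(n=-44) == 1913-11-27
;; 4. dial.mhop(n=-12) == 1912-11-27
;; 5. dial.anchor(d=~it) == 1912-11-27
;; 6. dial.untilx(d=~it) == 0
;; 7. cabinet.pen(p=/rosma, c=pa) == created
;; 8. dial.closeout() == 1912-11-30
;; 9. cabinet.pen(p=/gu/lewa_ar/sli, c=slasto) == created
;; 10. cabinet.readout(p=/rosma) == pa

Answer: 1912-11-30


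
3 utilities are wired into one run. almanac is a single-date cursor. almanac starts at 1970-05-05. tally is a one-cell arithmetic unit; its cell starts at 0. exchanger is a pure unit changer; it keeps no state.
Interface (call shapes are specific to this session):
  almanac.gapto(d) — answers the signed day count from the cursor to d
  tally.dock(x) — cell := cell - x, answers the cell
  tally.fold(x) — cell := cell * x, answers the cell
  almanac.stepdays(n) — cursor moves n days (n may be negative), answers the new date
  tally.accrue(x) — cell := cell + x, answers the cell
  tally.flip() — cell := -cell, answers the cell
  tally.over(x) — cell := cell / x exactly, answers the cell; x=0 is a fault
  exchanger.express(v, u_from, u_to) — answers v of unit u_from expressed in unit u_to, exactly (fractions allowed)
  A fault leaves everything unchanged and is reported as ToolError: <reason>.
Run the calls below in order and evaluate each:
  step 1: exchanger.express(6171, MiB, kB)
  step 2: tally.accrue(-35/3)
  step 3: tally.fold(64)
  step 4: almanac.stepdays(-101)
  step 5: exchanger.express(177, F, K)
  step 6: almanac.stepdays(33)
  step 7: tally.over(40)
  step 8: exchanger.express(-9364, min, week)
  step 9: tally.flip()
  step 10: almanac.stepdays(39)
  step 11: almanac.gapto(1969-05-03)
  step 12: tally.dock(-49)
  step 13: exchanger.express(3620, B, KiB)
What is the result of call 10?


Answer: 1970-04-06

Derivation:
[in] exchanger.express v→6171 u_from→MiB u_to→kB
= 808845312/125
[in] tally.accrue x→-35/3
= -35/3
[in] tally.fold x→64
= -2240/3
[in] almanac.stepdays n→-101
= 1970-01-24
[in] exchanger.express v→177 u_from→F u_to→K
= 63667/180
[in] almanac.stepdays n→33
= 1970-02-26
[in] tally.over x→40
= -56/3
[in] exchanger.express v→-9364 u_from→min u_to→week
= -2341/2520
[in] tally.flip
= 56/3
[in] almanac.stepdays n→39
= 1970-04-06
[in] almanac.gapto d→1969-05-03
= -338
[in] tally.dock x→-49
= 203/3
[in] exchanger.express v→3620 u_from→B u_to→KiB
= 905/256


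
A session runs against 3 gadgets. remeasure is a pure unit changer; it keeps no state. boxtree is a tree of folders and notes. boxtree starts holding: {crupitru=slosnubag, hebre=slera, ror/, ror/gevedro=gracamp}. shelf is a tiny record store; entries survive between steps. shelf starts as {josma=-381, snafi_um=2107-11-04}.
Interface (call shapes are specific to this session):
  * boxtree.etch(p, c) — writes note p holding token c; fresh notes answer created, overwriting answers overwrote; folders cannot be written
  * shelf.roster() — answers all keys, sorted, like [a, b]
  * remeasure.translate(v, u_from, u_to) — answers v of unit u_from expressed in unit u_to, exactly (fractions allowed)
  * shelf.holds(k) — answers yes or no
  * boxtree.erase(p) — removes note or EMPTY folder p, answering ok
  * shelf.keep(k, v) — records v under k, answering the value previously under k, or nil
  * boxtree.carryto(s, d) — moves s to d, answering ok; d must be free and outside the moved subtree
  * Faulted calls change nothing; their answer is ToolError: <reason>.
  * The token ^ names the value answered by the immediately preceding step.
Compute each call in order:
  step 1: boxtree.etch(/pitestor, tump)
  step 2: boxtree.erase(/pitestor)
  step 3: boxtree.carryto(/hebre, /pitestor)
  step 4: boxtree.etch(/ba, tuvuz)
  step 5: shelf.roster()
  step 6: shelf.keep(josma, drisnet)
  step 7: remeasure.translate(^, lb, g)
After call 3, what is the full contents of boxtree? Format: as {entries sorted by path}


Answer: {crupitru=slosnubag, pitestor=slera, ror/, ror/gevedro=gracamp}

Derivation:
I try boxtree.etch(p='/pitestor', c='tump'), yielding created.
Next I call boxtree.erase(p='/pitestor'), and get ok.
Calling boxtree.carryto(s='/hebre', d='/pitestor'), giving ok.
Then boxtree.etch(p='/ba', c='tuvuz'): created.
Calling shelf.roster, yielding [josma, snafi_um].
Next I call shelf.keep(k='josma', v='drisnet'), and observe -381.
Using remeasure.translate(v='^', u_from='lb', u_to='g'), and see -17281869297/100000.


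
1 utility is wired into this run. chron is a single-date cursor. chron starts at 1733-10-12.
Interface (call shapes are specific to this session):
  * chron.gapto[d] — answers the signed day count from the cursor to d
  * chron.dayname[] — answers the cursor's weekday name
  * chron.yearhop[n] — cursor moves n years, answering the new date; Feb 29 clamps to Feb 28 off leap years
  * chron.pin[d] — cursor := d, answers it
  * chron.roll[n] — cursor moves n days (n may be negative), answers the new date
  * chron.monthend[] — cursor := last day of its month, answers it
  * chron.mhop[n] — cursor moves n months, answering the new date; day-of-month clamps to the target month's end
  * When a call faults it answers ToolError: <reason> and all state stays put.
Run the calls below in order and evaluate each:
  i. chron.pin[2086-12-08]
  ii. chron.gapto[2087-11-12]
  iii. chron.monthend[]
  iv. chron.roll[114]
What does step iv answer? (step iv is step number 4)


Answer: 2087-04-24

Derivation:
% chron.pin d: 2086-12-08
[out] 2086-12-08
% chron.gapto d: 2087-11-12
[out] 339
% chron.monthend
[out] 2086-12-31
% chron.roll n: 114
[out] 2087-04-24


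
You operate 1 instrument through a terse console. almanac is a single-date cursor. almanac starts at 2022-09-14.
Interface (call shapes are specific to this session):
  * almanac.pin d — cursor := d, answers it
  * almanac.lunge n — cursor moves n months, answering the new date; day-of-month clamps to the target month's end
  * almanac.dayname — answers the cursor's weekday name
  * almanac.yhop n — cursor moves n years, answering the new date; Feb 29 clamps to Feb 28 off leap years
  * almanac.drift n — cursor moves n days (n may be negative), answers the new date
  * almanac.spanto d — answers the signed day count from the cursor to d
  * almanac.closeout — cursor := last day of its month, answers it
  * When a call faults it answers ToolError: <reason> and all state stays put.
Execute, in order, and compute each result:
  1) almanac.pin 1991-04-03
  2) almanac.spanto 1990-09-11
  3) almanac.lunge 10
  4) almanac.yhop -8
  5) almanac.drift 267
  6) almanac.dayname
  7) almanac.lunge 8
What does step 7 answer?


Answer: 1985-06-27

Derivation:
>> almanac.pin(d→1991-04-03)
<< 1991-04-03
>> almanac.spanto(d→1990-09-11)
<< -204
>> almanac.lunge(n→10)
<< 1992-02-03
>> almanac.yhop(n→-8)
<< 1984-02-03
>> almanac.drift(n→267)
<< 1984-10-27
>> almanac.dayname()
<< Saturday
>> almanac.lunge(n→8)
<< 1985-06-27


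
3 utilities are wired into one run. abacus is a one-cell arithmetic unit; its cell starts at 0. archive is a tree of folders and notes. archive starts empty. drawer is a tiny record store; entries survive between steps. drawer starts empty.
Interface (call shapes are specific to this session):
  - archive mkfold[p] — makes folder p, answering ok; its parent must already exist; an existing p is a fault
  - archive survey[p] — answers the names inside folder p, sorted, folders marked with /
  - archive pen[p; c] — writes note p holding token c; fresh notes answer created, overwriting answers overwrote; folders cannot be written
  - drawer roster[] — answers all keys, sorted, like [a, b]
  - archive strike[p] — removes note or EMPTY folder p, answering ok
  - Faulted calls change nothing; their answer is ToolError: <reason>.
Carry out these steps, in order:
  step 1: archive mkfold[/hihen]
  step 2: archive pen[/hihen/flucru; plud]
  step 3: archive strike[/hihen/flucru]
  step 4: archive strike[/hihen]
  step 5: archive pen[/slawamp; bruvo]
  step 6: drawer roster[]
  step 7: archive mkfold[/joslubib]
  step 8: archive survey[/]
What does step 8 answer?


! archive mkfold(/hihen) : ok
! archive pen(/hihen/flucru, plud) : created
! archive strike(/hihen/flucru) : ok
! archive strike(/hihen) : ok
! archive pen(/slawamp, bruvo) : created
! drawer roster() : []
! archive mkfold(/joslubib) : ok
! archive survey(/) : [joslubib/, slawamp]

Answer: [joslubib/, slawamp]


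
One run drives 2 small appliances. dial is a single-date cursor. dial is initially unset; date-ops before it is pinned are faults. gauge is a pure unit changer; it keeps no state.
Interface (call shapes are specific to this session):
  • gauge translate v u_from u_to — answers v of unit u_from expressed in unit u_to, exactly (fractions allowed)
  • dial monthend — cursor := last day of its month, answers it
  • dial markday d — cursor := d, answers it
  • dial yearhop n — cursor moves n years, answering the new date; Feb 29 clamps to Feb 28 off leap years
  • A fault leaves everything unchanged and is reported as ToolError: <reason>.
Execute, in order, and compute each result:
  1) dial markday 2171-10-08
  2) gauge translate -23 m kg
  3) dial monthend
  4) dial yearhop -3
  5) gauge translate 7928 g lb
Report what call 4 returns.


Answer: 2168-10-31

Derivation:
-- dial markday(d='2171-10-08') ~> 2171-10-08
-- gauge translate(v='-23', u_from='m', u_to='kg') ~> ToolError: incompatible units
-- dial monthend() ~> 2171-10-31
-- dial yearhop(n='-3') ~> 2168-10-31
-- gauge translate(v='7928', u_from='g', u_to='lb') ~> 792800000/45359237


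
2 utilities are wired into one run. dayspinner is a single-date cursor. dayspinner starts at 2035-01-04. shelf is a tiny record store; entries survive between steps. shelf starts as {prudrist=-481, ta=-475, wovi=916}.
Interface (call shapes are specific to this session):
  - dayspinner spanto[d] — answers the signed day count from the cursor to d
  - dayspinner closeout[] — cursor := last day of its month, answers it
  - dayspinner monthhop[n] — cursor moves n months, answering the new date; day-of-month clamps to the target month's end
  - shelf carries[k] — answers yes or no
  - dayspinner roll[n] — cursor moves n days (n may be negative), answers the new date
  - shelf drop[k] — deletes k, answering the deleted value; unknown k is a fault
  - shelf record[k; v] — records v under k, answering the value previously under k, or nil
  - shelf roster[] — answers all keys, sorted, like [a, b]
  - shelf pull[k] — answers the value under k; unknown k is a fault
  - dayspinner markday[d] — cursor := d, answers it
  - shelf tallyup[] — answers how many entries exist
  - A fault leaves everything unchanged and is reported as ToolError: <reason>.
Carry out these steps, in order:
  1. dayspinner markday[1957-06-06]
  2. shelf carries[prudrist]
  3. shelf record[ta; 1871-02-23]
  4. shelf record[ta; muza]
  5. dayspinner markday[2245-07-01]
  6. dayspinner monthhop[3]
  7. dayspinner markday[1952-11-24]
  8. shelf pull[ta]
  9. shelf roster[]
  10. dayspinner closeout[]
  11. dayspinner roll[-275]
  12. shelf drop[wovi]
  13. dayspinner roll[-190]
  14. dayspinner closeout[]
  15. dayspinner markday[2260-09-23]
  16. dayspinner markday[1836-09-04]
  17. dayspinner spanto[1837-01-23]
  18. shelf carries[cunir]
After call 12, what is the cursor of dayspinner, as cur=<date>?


% 1. dayspinner markday(d: 1957-06-06) -> 1957-06-06
% 2. shelf carries(k: prudrist) -> yes
% 3. shelf record(k: ta, v: 1871-02-23) -> -475
% 4. shelf record(k: ta, v: muza) -> 1871-02-23
% 5. dayspinner markday(d: 2245-07-01) -> 2245-07-01
% 6. dayspinner monthhop(n: 3) -> 2245-10-01
% 7. dayspinner markday(d: 1952-11-24) -> 1952-11-24
% 8. shelf pull(k: ta) -> muza
% 9. shelf roster() -> [prudrist, ta, wovi]
% 10. dayspinner closeout() -> 1952-11-30
% 11. dayspinner roll(n: -275) -> 1952-02-29
% 12. shelf drop(k: wovi) -> 916
% 13. dayspinner roll(n: -190) -> 1951-08-23
% 14. dayspinner closeout() -> 1951-08-31
% 15. dayspinner markday(d: 2260-09-23) -> 2260-09-23
% 16. dayspinner markday(d: 1836-09-04) -> 1836-09-04
% 17. dayspinner spanto(d: 1837-01-23) -> 141
% 18. shelf carries(k: cunir) -> no

Answer: cur=1952-02-29


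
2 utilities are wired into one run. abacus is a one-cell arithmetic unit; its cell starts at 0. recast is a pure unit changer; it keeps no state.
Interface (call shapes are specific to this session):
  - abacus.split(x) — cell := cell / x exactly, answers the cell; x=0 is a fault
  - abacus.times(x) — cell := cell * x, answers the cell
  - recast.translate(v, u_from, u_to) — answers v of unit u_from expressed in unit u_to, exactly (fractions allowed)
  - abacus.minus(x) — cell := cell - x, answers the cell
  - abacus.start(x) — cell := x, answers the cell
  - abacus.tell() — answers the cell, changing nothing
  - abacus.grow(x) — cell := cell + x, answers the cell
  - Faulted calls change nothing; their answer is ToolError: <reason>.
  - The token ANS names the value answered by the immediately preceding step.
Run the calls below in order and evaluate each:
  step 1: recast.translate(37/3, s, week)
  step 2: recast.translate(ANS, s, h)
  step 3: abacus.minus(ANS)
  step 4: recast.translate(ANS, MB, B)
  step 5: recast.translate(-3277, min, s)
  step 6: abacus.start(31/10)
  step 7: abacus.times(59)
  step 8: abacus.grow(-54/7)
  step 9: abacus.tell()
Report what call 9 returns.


[in] translate v='37/3' u_from='s' u_to='week'
[out] 37/1814400
[in] translate v='ANS' u_from='s' u_to='h'
[out] 37/6531840000
[in] minus x='ANS'
[out] -37/6531840000
[in] translate v='ANS' u_from='MB' u_to='B'
[out] -925/163296
[in] translate v='-3277' u_from='min' u_to='s'
[out] -196620
[in] start x='31/10'
[out] 31/10
[in] times x='59'
[out] 1829/10
[in] grow x='-54/7'
[out] 12263/70
[in] tell
[out] 12263/70

Answer: 12263/70


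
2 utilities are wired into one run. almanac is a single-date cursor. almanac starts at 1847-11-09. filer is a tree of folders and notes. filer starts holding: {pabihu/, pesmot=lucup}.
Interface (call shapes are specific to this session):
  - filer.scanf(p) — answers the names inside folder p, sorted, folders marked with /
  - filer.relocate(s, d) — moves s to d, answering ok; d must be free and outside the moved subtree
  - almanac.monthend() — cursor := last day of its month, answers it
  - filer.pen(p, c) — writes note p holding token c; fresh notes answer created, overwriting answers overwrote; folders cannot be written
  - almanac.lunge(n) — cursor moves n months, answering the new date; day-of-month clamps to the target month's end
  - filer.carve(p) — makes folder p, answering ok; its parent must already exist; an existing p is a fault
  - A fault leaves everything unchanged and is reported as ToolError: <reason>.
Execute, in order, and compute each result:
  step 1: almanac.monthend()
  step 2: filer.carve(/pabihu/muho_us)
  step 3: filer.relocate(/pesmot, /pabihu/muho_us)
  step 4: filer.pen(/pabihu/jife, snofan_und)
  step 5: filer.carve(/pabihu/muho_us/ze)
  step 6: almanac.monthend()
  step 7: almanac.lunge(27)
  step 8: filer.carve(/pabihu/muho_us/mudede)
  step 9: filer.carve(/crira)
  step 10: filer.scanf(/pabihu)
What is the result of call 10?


Answer: [jife, muho_us/]

Derivation:
;; 1. almanac.monthend() == 1847-11-30
;; 2. filer.carve(p: /pabihu/muho_us) == ok
;; 3. filer.relocate(s: /pesmot, d: /pabihu/muho_us) == ToolError: exists
;; 4. filer.pen(p: /pabihu/jife, c: snofan_und) == created
;; 5. filer.carve(p: /pabihu/muho_us/ze) == ok
;; 6. almanac.monthend() == 1847-11-30
;; 7. almanac.lunge(n: 27) == 1850-02-28
;; 8. filer.carve(p: /pabihu/muho_us/mudede) == ok
;; 9. filer.carve(p: /crira) == ok
;; 10. filer.scanf(p: /pabihu) == [jife, muho_us/]


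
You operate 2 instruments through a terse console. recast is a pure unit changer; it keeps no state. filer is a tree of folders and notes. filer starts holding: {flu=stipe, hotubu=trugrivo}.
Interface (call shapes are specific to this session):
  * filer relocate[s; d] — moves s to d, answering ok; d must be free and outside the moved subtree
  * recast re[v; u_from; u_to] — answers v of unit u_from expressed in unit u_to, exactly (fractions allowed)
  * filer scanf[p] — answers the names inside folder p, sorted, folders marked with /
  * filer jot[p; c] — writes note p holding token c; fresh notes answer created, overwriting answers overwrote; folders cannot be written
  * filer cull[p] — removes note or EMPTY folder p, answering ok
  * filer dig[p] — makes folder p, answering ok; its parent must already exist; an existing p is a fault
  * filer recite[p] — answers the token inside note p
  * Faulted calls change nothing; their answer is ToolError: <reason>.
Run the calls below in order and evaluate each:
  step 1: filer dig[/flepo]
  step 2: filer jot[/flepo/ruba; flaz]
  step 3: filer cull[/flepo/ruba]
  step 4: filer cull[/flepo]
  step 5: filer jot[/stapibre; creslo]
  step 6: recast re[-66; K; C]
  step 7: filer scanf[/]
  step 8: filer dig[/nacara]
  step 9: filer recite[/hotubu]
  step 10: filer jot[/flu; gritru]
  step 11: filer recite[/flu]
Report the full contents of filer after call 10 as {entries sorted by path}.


→ filer dig(p='/flepo')
← ok
→ filer jot(p='/flepo/ruba', c='flaz')
← created
→ filer cull(p='/flepo/ruba')
← ok
→ filer cull(p='/flepo')
← ok
→ filer jot(p='/stapibre', c='creslo')
← created
→ recast re(v='-66', u_from='K', u_to='C')
← -6783/20
→ filer scanf(p='/')
← [flu, hotubu, stapibre]
→ filer dig(p='/nacara')
← ok
→ filer recite(p='/hotubu')
← trugrivo
→ filer jot(p='/flu', c='gritru')
← overwrote
→ filer recite(p='/flu')
← gritru

Answer: {flu=gritru, hotubu=trugrivo, nacara/, stapibre=creslo}
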